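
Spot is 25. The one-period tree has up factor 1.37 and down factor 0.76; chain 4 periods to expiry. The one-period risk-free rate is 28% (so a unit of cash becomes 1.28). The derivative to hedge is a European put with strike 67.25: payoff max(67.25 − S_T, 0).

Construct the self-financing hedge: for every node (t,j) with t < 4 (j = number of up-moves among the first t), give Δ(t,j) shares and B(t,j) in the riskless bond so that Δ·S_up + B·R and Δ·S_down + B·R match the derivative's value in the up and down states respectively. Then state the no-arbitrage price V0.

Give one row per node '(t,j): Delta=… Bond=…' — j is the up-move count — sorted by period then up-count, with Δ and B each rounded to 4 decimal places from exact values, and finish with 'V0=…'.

(0,0): Delta=-0.5967 Bond=19.0668
(1,0): Delta=-1.0000 Bond=32.0673
(1,1): Delta=-0.5580 Bond=23.0794
(2,0): Delta=-1.0000 Bond=41.0461
(2,1): Delta=-1.0000 Bond=41.0461
(2,2): Delta=-0.5156 Bond=27.5505
(3,0): Delta=-1.0000 Bond=52.5391
(3,1): Delta=-1.0000 Bond=52.5391
(3,2): Delta=-1.0000 Bond=52.5391
(3,3): Delta=-0.4691 Bond=32.2748
V0=4.1481

Risk-neutral probability p* = (R−d)/(u−d) = (1.28−0.76)/(1.37−0.76) = 0.8525.
Terminal values V(4,·): V(4,0)=58.9095, V(4,1)=52.2151, V(4,2)=40.1476, V(4,3)=18.3943, V(4,4)=0.0000
  t=3,j=0: stock 10.9744 → up 15.0349 (V=52.2151), down 8.3405 (V=58.9095). Price 41.5647; hedge Δ=-1.0000, bond B=52.5391.
  t=3,j=1: stock 19.7828 → up 27.1024 (V=40.1476), down 15.0349 (V=52.2151). Price 32.7563; hedge Δ=-1.0000, bond B=52.5391.
  t=3,j=2: stock 35.6611 → up 48.8557 (V=18.3943), down 27.1024 (V=40.1476). Price 16.8780; hedge Δ=-1.0000, bond B=52.5391.
  t=3,j=3: stock 64.2838 → up 88.0688 (V=0.0000), down 48.8557 (V=18.3943). Price 2.1202; hedge Δ=-0.4691, bond B=32.2748.
  t=2,j=0: stock 14.4400 → up 19.7828 (V=32.7563), down 10.9744 (V=41.5647). Price 26.6061; hedge Δ=-1.0000, bond B=41.0461.
  t=2,j=1: stock 26.0300 → up 35.6611 (V=16.8780), down 19.7828 (V=32.7563). Price 15.0161; hedge Δ=-1.0000, bond B=41.0461.
  t=2,j=2: stock 46.9225 → up 64.2838 (V=2.1202), down 35.6611 (V=16.8780). Price 3.3575; hedge Δ=-0.5156, bond B=27.5505.
  t=1,j=0: stock 19.0000 → up 26.0300 (V=15.0161), down 14.4400 (V=26.6061). Price 13.0673; hedge Δ=-1.0000, bond B=32.0673.
  t=1,j=1: stock 34.2500 → up 46.9225 (V=3.3575), down 26.0300 (V=15.0161). Price 3.9669; hedge Δ=-0.5580, bond B=23.0794.
  t=0,j=0: stock 25.0000 → up 34.2500 (V=3.9669), down 19.0000 (V=13.0673). Price 4.1481; hedge Δ=-0.5967, bond B=19.0668.
The time-0 hedge costs 4.1481, which is the no-arbitrage price.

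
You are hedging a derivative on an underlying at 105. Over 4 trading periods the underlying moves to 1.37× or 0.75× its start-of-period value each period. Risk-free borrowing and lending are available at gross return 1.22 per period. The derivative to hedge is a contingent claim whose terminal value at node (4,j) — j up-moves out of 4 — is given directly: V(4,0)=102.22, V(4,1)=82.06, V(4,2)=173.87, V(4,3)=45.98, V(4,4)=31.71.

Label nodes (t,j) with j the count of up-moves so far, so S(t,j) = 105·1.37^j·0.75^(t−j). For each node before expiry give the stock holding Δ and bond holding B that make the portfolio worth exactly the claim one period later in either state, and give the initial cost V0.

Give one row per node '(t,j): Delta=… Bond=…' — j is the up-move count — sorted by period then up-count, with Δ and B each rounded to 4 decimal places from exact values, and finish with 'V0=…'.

The replicating-portfolio and risk-neutral prices coincide; use p* = (1.22−0.75)/(1.37−0.75) = 0.7581 for the latter.
At expiry t=4: V(4,0)=102.2200, V(4,1)=82.0600, V(4,2)=173.8700, V(4,3)=45.9800, V(4,4)=31.7100
(3,0): S=44.2969. Δ = (V_up−V_dn)/(S_up−S_dn) = (82.0600−102.2200)/(60.6867−33.2227) = -0.7341. V = [p*·82.0600 + (1−p*)·102.2200]/1.22 = 71.2602. B = V − Δ·S = 103.7763.
(3,1): S=80.9156. Δ = (V_up−V_dn)/(S_up−S_dn) = (173.8700−82.0600)/(110.8544−60.6867) = 1.8301. V = [p*·173.8700 + (1−p*)·82.0600]/1.22 = 124.3098. B = V − Δ·S = -23.7709.
(3,2): S=147.8059. Δ = (V_up−V_dn)/(S_up−S_dn) = (45.9800−173.8700)/(202.4940−110.8544) = -1.3956. V = [p*·45.9800 + (1−p*)·173.8700]/1.22 = 63.0501. B = V − Δ·S = 269.3243.
(3,3): S=269.9921. Δ = (V_up−V_dn)/(S_up−S_dn) = (31.7100−45.9800)/(369.8891−202.4940) = -0.0852. V = [p*·31.7100 + (1−p*)·45.9800]/1.22 = 28.8217. B = V − Δ·S = 51.8378.
(2,0): S=59.0625. Δ = (V_up−V_dn)/(S_up−S_dn) = (124.3098−71.2602)/(80.9156−44.2969) = 1.4487. V = [p*·124.3098 + (1−p*)·71.2602]/1.22 = 91.3731. B = V − Δ·S = 5.8093.
(2,1): S=107.8875. Δ = (V_up−V_dn)/(S_up−S_dn) = (63.0501−124.3098)/(147.8059−80.9156) = -0.9158. V = [p*·63.0501 + (1−p*)·124.3098]/1.22 = 63.8287. B = V − Δ·S = 162.6346.
(2,2): S=197.0745. Δ = (V_up−V_dn)/(S_up−S_dn) = (28.8217−63.0501)/(269.9921−147.8059) = -0.2801. V = [p*·28.8217 + (1−p*)·63.0501]/1.22 = 30.4121. B = V − Δ·S = 85.6193.
(1,0): S=78.7500. Δ = (V_up−V_dn)/(S_up−S_dn) = (63.8287−91.3731)/(107.8875−59.0625) = -0.5641. V = [p*·63.8287 + (1−p*)·91.3731]/1.22 = 57.7809. B = V − Δ·S = 102.2073.
(1,1): S=143.8500. Δ = (V_up−V_dn)/(S_up−S_dn) = (30.4121−63.8287)/(197.0745−107.8875) = -0.3747. V = [p*·30.4121 + (1−p*)·63.8287]/1.22 = 31.5547. B = V − Δ·S = 85.4525.
(0,0): S=105.0000. Δ = (V_up−V_dn)/(S_up−S_dn) = (31.5547−57.7809)/(143.8500−78.7500) = -0.4029. V = [p*·31.5547 + (1−p*)·57.7809]/1.22 = 31.0654. B = V − Δ·S = 73.3656.
Check: Δ(0,0)·S0 + B(0,0) = 31.0654 = V0.

(0,0): Delta=-0.4029 Bond=73.3656
(1,0): Delta=-0.5641 Bond=102.2073
(1,1): Delta=-0.3747 Bond=85.4525
(2,0): Delta=1.4487 Bond=5.8093
(2,1): Delta=-0.9158 Bond=162.6346
(2,2): Delta=-0.2801 Bond=85.6193
(3,0): Delta=-0.7341 Bond=103.7763
(3,1): Delta=1.8301 Bond=-23.7709
(3,2): Delta=-1.3956 Bond=269.3243
(3,3): Delta=-0.0852 Bond=51.8378
V0=31.0654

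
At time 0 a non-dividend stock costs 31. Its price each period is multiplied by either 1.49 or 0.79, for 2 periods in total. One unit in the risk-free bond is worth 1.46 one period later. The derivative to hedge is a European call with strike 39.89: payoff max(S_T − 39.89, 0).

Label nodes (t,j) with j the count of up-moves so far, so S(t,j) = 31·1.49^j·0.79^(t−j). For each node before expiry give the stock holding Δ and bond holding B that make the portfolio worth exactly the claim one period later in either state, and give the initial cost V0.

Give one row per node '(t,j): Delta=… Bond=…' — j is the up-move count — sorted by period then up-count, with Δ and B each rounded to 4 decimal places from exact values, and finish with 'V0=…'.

Since d<R<u, set p* = (R−d)/(u−d) = 0.9571; price each node as the discounted p*-expectation of its children.
At expiry t=2: V(2,0)=0.0000, V(2,1)=0.0000, V(2,2)=28.9331
Node (1,0) S=24.4900: V=(p*·0.0000+(1−p*)·0.0000)/1.46=0.0000; Δ=(0.0000−0.0000)/(36.4901−19.3471)=0.0000; B=V−Δ·S=0.0000
Node (1,1) S=46.1900: V=(p*·28.9331+(1−p*)·0.0000)/1.46=18.9679; Δ=(28.9331−0.0000)/(68.8231−36.4901)=0.8948; B=V−Δ·S=-22.3651
Node (0,0) S=31.0000: V=(p*·18.9679+(1−p*)·0.0000)/1.46=12.4349; Δ=(18.9679−0.0000)/(46.1900−24.4900)=0.8741; B=V−Δ·S=-14.6621
Self-financing check: at every node Δ·S+B equals the discounted successor values.

(0,0): Delta=0.8741 Bond=-14.6621
(1,0): Delta=0.0000 Bond=0.0000
(1,1): Delta=0.8948 Bond=-22.3651
V0=12.4349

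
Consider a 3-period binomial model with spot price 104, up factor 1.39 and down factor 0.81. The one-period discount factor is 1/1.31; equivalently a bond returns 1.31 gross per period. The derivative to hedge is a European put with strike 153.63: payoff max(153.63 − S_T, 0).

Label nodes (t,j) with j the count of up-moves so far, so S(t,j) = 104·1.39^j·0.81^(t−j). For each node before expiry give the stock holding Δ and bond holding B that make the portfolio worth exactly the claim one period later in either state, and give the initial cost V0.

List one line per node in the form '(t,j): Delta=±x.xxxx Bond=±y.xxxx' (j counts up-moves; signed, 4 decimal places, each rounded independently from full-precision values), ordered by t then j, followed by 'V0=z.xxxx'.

(0,0): Delta=-0.1423 Bond=16.2029
(1,0): Delta=-0.8770 Bond=83.1176
(1,1): Delta=-0.0738 Bond=11.3231
(2,0): Delta=-1.0000 Bond=117.2748
(2,1): Delta=-0.8656 Bond=107.5415
(2,2): Delta=0.0000 Bond=0.0000
V0=1.4014

Risk-neutral probability p* = (R−d)/(u−d) = (1.31−0.81)/(1.39−0.81) = 0.8621.
Payoff layer (t=3): V(3,0)=98.3601, V(3,1)=58.7842, V(3,2)=0.0000, V(3,3)=0.0000
  t=2,j=0: stock 68.2344 → up 94.8458 (V=58.7842), down 55.2699 (V=98.3601). Price 49.0404; hedge Δ=-1.0000, bond B=117.2748.
  t=2,j=1: stock 117.0936 → up 162.7601 (V=0.0000), down 94.8458 (V=58.7842). Price 6.1894; hedge Δ=-0.8656, bond B=107.5415.
  t=2,j=2: stock 200.9384 → up 279.3044 (V=0.0000), down 162.7601 (V=0.0000). Price 0.0000; hedge Δ=0.0000, bond B=0.0000.
  t=1,j=0: stock 84.2400 → up 117.0936 (V=6.1894), down 68.2344 (V=49.0404). Price 9.2366; hedge Δ=-0.8770, bond B=83.1176.
  t=1,j=1: stock 144.5600 → up 200.9384 (V=0.0000), down 117.0936 (V=6.1894). Price 0.6517; hedge Δ=-0.0738, bond B=11.3231.
  t=0,j=0: stock 104.0000 → up 144.5600 (V=0.6517), down 84.2400 (V=9.2366). Price 1.4014; hedge Δ=-0.1423, bond B=16.2029.
Root portfolio cost Δ·104+B reproduces V0=1.4014.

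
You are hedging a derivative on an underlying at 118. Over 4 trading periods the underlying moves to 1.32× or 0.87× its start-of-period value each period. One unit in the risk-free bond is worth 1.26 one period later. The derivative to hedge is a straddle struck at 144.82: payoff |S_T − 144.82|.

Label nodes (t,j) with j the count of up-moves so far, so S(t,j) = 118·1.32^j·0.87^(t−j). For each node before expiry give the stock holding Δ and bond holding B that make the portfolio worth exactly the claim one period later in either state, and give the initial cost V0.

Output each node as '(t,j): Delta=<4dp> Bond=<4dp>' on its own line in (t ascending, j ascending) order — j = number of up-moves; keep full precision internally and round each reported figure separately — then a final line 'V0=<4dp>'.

(0,0): Delta=0.9617 Bond=-52.6393
(1,0): Delta=0.7168 Bond=-41.1842
(1,1): Delta=0.9865 Bond=-70.1935
(2,0): Delta=-0.6303 Bond=68.4205
(2,1): Delta=0.8534 Bond=-70.4018
(2,2): Delta=1.0000 Bond=-91.2195
(3,0): Delta=-1.0000 Bond=114.9365
(3,1): Delta=-0.5928 Bond=81.7904
(3,2): Delta=1.0000 Bond=-114.9365
(3,3): Delta=1.0000 Bond=-114.9365
V0=60.8374

Risk-neutral probability p* = (R−d)/(u−d) = (1.26−0.87)/(1.32−0.87) = 0.8667.
Terminal values V(4,·): V(4,0)=77.2181, V(4,1)=42.2516, V(4,2)=10.8011, V(4,3)=91.2947, V(4,4)=213.4230
  t=3,j=0: stock 77.7034 → up 102.5684 (V=42.2516), down 67.6019 (V=77.2181). Price 37.2332; hedge Δ=-1.0000, bond B=114.9365.
  t=3,j=1: stock 117.8947 → up 155.6211 (V=10.8011), down 102.5684 (V=42.2516). Price 11.9004; hedge Δ=-0.5928, bond B=81.7904.
  t=3,j=2: stock 178.8748 → up 236.1147 (V=91.2947), down 155.6211 (V=10.8011). Price 63.9383; hedge Δ=1.0000, bond B=-114.9365.
  t=3,j=3: stock 271.3962 → up 358.2430 (V=213.4230), down 236.1147 (V=91.2947). Price 156.4597; hedge Δ=1.0000, bond B=-114.9365.
  t=2,j=0: stock 89.3142 → up 117.8947 (V=11.9004), down 77.7034 (V=37.2332). Price 12.1255; hedge Δ=-0.6303, bond B=68.4205.
  t=2,j=1: stock 135.5112 → up 178.8748 (V=63.9383), down 117.8947 (V=11.9004). Price 45.2380; hedge Δ=0.8534, bond B=-70.4018.
  t=2,j=2: stock 205.6032 → up 271.3962 (V=156.4597), down 178.8748 (V=63.9383). Price 114.3837; hedge Δ=1.0000, bond B=-91.2195.
  t=1,j=0: stock 102.6600 → up 135.5112 (V=45.2380), down 89.3142 (V=12.1255). Price 32.3992; hedge Δ=0.7168, bond B=-41.1842.
  t=1,j=1: stock 155.7600 → up 205.6032 (V=114.3837), down 135.5112 (V=45.2380). Price 83.4637; hedge Δ=0.9865, bond B=-70.1935.
  t=0,j=0: stock 118.0000 → up 155.7600 (V=83.4637), down 102.6600 (V=32.3992). Price 60.8374; hedge Δ=0.9617, bond B=-52.6393.
Root portfolio cost Δ·118+B reproduces V0=60.8374.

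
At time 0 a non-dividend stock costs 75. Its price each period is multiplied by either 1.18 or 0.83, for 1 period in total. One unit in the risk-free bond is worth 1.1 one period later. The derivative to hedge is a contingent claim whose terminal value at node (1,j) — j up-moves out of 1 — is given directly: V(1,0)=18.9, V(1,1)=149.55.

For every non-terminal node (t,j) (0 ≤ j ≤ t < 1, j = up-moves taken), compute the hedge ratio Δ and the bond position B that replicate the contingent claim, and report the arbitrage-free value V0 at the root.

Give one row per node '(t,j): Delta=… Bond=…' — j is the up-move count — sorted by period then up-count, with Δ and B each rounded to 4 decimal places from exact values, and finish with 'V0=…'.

The replicating-portfolio and risk-neutral prices coincide; use p* = (1.1−0.83)/(1.18−0.83) = 0.7714 for the latter.
Terminal payoffs: V(1,0)=18.9000, V(1,1)=149.5500
Node (0,0) S=75.0000: V=(p*·149.5500+(1−p*)·18.9000)/1.1=108.8065; Δ=(149.5500−18.9000)/(88.5000−62.2500)=4.9771; B=V−Δ·S=-264.4792
Root portfolio cost Δ·75+B reproduces V0=108.8065.

(0,0): Delta=4.9771 Bond=-264.4792
V0=108.8065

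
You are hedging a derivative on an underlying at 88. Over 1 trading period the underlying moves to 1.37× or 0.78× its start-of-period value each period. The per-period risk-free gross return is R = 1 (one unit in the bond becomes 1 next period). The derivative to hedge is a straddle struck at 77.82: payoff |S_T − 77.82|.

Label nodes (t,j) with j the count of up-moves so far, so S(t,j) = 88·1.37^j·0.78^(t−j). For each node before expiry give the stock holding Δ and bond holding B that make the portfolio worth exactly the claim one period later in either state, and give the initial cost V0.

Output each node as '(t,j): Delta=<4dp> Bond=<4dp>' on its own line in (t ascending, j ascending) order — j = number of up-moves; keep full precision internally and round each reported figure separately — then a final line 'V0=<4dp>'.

(0,0): Delta=0.6464 Bond=-35.1875
V0=21.6939

Under the risk-neutral measure, an up-move has probability p* = (R−d)/(u−d) = 0.3729 and values discount at R = 1.
At expiry t=1: V(1,0)=9.1800, V(1,1)=42.7400
(0,0): S=88.0000. Δ = (V_up−V_dn)/(S_up−S_dn) = (42.7400−9.1800)/(120.5600−68.6400) = 0.6464. V = [p*·42.7400 + (1−p*)·9.1800]/1 = 21.6939. B = V − Δ·S = -35.1875.
Check: Δ(0,0)·S0 + B(0,0) = 21.6939 = V0.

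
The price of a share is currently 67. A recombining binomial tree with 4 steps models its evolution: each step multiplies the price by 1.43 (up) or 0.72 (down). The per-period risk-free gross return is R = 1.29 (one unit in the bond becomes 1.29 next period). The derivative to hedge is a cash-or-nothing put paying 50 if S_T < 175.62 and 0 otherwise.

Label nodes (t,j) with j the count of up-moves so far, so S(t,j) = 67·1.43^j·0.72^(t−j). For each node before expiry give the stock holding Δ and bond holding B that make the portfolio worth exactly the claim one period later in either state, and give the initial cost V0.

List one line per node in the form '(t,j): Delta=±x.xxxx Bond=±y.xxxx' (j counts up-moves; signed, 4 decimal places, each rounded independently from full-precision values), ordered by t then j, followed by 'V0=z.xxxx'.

Risk-neutral probability p* = (R−d)/(u−d) = (1.29−0.72)/(1.43−0.72) = 0.8028.
Terminal payoffs: V(4,0)=50.0000, V(4,1)=50.0000, V(4,2)=50.0000, V(4,3)=50.0000, V(4,4)=0.0000
Node (3,0) S=25.0076: V=(p*·50.0000+(1−p*)·50.0000)/1.29=38.7597; Δ=(50.0000−50.0000)/(35.7609−18.0055)=0.0000; B=V−Δ·S=38.7597
Node (3,1) S=49.6679: V=(p*·50.0000+(1−p*)·50.0000)/1.29=38.7597; Δ=(50.0000−50.0000)/(71.0251−35.7609)=0.0000; B=V−Δ·S=38.7597
Node (3,2) S=98.6460: V=(p*·50.0000+(1−p*)·50.0000)/1.29=38.7597; Δ=(50.0000−50.0000)/(141.0637−71.0251)=0.0000; B=V−Δ·S=38.7597
Node (3,3) S=195.9219: V=(p*·0.0000+(1−p*)·50.0000)/1.29=7.6428; Δ=(0.0000−50.0000)/(280.1683−141.0637)=-0.3594; B=V−Δ·S=78.0653
Node (2,0) S=34.7328: V=(p*·38.7597+(1−p*)·38.7597)/1.29=30.0463; Δ=(38.7597−38.7597)/(49.6679−25.0076)=0.0000; B=V−Δ·S=30.0463
Node (2,1) S=68.9832: V=(p*·38.7597+(1−p*)·38.7597)/1.29=30.0463; Δ=(38.7597−38.7597)/(98.6460−49.6679)=0.0000; B=V−Δ·S=30.0463
Node (2,2) S=137.0083: V=(p*·7.6428+(1−p*)·38.7597)/1.29=10.6810; Δ=(7.6428−38.7597)/(195.9219−98.6460)=-0.3199; B=V−Δ·S=54.5077
Node (1,0) S=48.2400: V=(p*·30.0463+(1−p*)·30.0463)/1.29=23.2917; Δ=(30.0463−30.0463)/(68.9832−34.7328)=0.0000; B=V−Δ·S=23.2917
Node (1,1) S=95.8100: V=(p*·10.6810+(1−p*)·30.0463)/1.29=11.2399; Δ=(10.6810−30.0463)/(137.0083−68.9832)=-0.2847; B=V−Δ·S=38.5150
Node (0,0) S=67.0000: V=(p*·11.2399+(1−p*)·23.2917)/1.29=10.5553; Δ=(11.2399−23.2917)/(95.8100−48.2400)=-0.2533; B=V−Δ·S=27.5296
Self-financing check: at every node Δ·S+B equals the discounted successor values.

(0,0): Delta=-0.2533 Bond=27.5296
(1,0): Delta=0.0000 Bond=23.2917
(1,1): Delta=-0.2847 Bond=38.5150
(2,0): Delta=0.0000 Bond=30.0463
(2,1): Delta=0.0000 Bond=30.0463
(2,2): Delta=-0.3199 Bond=54.5077
(3,0): Delta=0.0000 Bond=38.7597
(3,1): Delta=0.0000 Bond=38.7597
(3,2): Delta=0.0000 Bond=38.7597
(3,3): Delta=-0.3594 Bond=78.0653
V0=10.5553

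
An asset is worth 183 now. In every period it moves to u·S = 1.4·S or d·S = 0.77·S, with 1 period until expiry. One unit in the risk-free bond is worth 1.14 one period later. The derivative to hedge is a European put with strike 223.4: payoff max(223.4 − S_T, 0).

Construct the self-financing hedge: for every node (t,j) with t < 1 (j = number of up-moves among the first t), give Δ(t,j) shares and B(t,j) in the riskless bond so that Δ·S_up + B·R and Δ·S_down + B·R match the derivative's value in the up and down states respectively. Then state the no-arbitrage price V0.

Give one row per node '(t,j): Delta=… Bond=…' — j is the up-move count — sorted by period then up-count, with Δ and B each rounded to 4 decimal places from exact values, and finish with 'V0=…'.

(0,0): Delta=-0.7155 Bond=160.7992
V0=29.8627

The replicating-portfolio and risk-neutral prices coincide; use p* = (1.14−0.77)/(1.4−0.77) = 0.5873 for the latter.
Terminal values V(1,·): V(1,0)=82.4900, V(1,1)=0.0000
(0,0): S=183.0000. Δ = (V_up−V_dn)/(S_up−S_dn) = (0.0000−82.4900)/(256.2000−140.9100) = -0.7155. V = [p*·0.0000 + (1−p*)·82.4900]/1.14 = 29.8627. B = V − Δ·S = 160.7992.
Self-financing check: at every node Δ·S+B equals the discounted successor values.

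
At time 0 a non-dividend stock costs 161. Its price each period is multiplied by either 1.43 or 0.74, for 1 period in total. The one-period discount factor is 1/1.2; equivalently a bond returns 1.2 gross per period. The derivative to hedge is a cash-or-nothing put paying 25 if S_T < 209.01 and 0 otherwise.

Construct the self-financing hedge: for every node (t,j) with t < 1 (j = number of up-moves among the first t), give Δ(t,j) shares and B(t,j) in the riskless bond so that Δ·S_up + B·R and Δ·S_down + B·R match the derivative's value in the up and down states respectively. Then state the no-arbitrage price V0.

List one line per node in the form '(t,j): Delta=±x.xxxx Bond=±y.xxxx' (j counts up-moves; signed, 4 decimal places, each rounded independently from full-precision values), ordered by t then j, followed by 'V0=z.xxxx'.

(0,0): Delta=-0.2250 Bond=43.1763
V0=6.9444

Since d<R<u, set p* = (R−d)/(u−d) = 0.6667; price each node as the discounted p*-expectation of its children.
Terminal values V(1,·): V(1,0)=25.0000, V(1,1)=0.0000
  t=0,j=0: stock 161.0000 → up 230.2300 (V=0.0000), down 119.1400 (V=25.0000). Price 6.9444; hedge Δ=-0.2250, bond B=43.1763.
Each (Δ,B) replicates both successor values, so the strategy is self-financing and V0 is arbitrage-free.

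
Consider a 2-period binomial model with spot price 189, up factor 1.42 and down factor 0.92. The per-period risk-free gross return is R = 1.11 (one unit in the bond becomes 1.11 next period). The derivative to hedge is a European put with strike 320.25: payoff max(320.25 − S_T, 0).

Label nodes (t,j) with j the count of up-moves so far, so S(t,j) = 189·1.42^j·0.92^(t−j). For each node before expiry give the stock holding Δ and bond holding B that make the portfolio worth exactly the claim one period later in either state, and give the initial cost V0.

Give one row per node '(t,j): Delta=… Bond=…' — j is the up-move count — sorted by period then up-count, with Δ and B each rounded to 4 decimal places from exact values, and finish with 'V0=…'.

Risk-neutral probability p* = (R−d)/(u−d) = (1.11−0.92)/(1.42−0.92) = 0.3800.
Terminal payoffs: V(2,0)=160.2804, V(2,1)=73.3404, V(2,2)=0.0000
Node (1,0) S=173.8800: V=(p*·73.3404+(1−p*)·160.2804)/1.11=114.6335; Δ=(73.3404−160.2804)/(246.9096−159.9696)=-1.0000; B=V−Δ·S=288.5135
Node (1,1) S=268.3800: V=(p*·0.0000+(1−p*)·73.3404)/1.11=40.9649; Δ=(0.0000−73.3404)/(381.0996−246.9096)=-0.5465; B=V−Δ·S=187.6457
Node (0,0) S=189.0000: V=(p*·40.9649+(1−p*)·114.6335)/1.11=78.0536; Δ=(40.9649−114.6335)/(268.3800−173.8800)=-0.7796; B=V−Δ·S=225.3908
Root portfolio cost Δ·189+B reproduces V0=78.0536.

(0,0): Delta=-0.7796 Bond=225.3908
(1,0): Delta=-1.0000 Bond=288.5135
(1,1): Delta=-0.5465 Bond=187.6457
V0=78.0536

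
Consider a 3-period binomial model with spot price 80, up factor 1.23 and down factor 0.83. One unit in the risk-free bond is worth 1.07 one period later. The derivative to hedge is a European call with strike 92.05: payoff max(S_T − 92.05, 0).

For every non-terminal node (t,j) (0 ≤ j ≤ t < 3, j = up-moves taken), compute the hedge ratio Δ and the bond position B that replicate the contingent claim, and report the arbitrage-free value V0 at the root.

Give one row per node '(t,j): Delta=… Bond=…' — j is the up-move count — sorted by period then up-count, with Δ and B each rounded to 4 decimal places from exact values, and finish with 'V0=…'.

(0,0): Delta=0.5859 Bond=-33.8853
(1,0): Delta=0.1775 Bond=-9.1416
(1,1): Delta=0.7696 Bond=-54.3344
(2,0): Delta=0.0000 Bond=0.0000
(2,1): Delta=0.2573 Bond=-16.3024
(2,2): Delta=1.0000 Bond=-86.0280
V0=12.9829

No-arbitrage ⇒ martingale measure with p* = (R−d)/(u−d) = 0.6000.
Terminal payoffs: V(3,0)=0.0000, V(3,1)=0.0000, V(3,2)=8.4066, V(3,3)=56.8194
  t=2,j=0: stock 55.1120 → up 67.7878 (V=0.0000), down 45.7430 (V=0.0000). Price 0.0000; hedge Δ=0.0000, bond B=0.0000.
  t=2,j=1: stock 81.6720 → up 100.4566 (V=8.4066), down 67.7878 (V=0.0000). Price 4.7140; hedge Δ=0.2573, bond B=-16.3024.
  t=2,j=2: stock 121.0320 → up 148.8694 (V=56.8194), down 100.4566 (V=8.4066). Price 35.0040; hedge Δ=1.0000, bond B=-86.0280.
  t=1,j=0: stock 66.4000 → up 81.6720 (V=4.7140), down 55.1120 (V=0.0000). Price 2.6433; hedge Δ=0.1775, bond B=-9.1416.
  t=1,j=1: stock 98.4000 → up 121.0320 (V=35.0040), down 81.6720 (V=4.7140). Price 21.3906; hedge Δ=0.7696, bond B=-54.3344.
  t=0,j=0: stock 80.0000 → up 98.4000 (V=21.3906), down 66.4000 (V=2.6433). Price 12.9829; hedge Δ=0.5859, bond B=-33.8853.
Each (Δ,B) replicates both successor values, so the strategy is self-financing and V0 is arbitrage-free.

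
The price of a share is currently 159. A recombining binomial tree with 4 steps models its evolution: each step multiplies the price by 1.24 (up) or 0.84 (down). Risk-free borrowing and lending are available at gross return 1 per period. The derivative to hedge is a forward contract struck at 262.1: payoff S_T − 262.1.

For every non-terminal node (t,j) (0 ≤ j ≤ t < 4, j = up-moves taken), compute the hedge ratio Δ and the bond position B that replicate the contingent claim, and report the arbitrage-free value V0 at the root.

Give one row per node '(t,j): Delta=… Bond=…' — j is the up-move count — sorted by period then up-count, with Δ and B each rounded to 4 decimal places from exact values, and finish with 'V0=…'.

(0,0): Delta=1.0000 Bond=-262.1000
(1,0): Delta=1.0000 Bond=-262.1000
(1,1): Delta=1.0000 Bond=-262.1000
(2,0): Delta=1.0000 Bond=-262.1000
(2,1): Delta=1.0000 Bond=-262.1000
(2,2): Delta=1.0000 Bond=-262.1000
(3,0): Delta=1.0000 Bond=-262.1000
(3,1): Delta=1.0000 Bond=-262.1000
(3,2): Delta=1.0000 Bond=-262.1000
(3,3): Delta=1.0000 Bond=-262.1000
V0=-103.1000

Since d<R<u, set p* = (R−d)/(u−d) = 0.4000; price each node as the discounted p*-expectation of its children.
Terminal values V(4,·): V(4,0)=-182.9385, V(4,1)=-145.2425, V(4,2)=-89.5960, V(4,3)=-7.4513, V(4,4)=113.8100
  t=3,j=0: stock 94.2399 → up 116.8575 (V=-145.2425), down 79.1615 (V=-182.9385). Price -167.8601; hedge Δ=1.0000, bond B=-262.1000.
  t=3,j=1: stock 139.1161 → up 172.5040 (V=-89.5960), down 116.8575 (V=-145.2425). Price -122.9839; hedge Δ=1.0000, bond B=-262.1000.
  t=3,j=2: stock 205.3619 → up 254.6487 (V=-7.4513), down 172.5040 (V=-89.5960). Price -56.7381; hedge Δ=1.0000, bond B=-262.1000.
  t=3,j=3: stock 303.1532 → up 375.9100 (V=113.8100), down 254.6487 (V=-7.4513). Price 41.0532; hedge Δ=1.0000, bond B=-262.1000.
  t=2,j=0: stock 112.1904 → up 139.1161 (V=-122.9839), down 94.2399 (V=-167.8601). Price -149.9096; hedge Δ=1.0000, bond B=-262.1000.
  t=2,j=1: stock 165.6144 → up 205.3619 (V=-56.7381), down 139.1161 (V=-122.9839). Price -96.4856; hedge Δ=1.0000, bond B=-262.1000.
  t=2,j=2: stock 244.4784 → up 303.1532 (V=41.0532), down 205.3619 (V=-56.7381). Price -17.6216; hedge Δ=1.0000, bond B=-262.1000.
  t=1,j=0: stock 133.5600 → up 165.6144 (V=-96.4856), down 112.1904 (V=-149.9096). Price -128.5400; hedge Δ=1.0000, bond B=-262.1000.
  t=1,j=1: stock 197.1600 → up 244.4784 (V=-17.6216), down 165.6144 (V=-96.4856). Price -64.9400; hedge Δ=1.0000, bond B=-262.1000.
  t=0,j=0: stock 159.0000 → up 197.1600 (V=-64.9400), down 133.5600 (V=-128.5400). Price -103.1000; hedge Δ=1.0000, bond B=-262.1000.
Check: Δ(0,0)·S0 + B(0,0) = -103.1000 = V0.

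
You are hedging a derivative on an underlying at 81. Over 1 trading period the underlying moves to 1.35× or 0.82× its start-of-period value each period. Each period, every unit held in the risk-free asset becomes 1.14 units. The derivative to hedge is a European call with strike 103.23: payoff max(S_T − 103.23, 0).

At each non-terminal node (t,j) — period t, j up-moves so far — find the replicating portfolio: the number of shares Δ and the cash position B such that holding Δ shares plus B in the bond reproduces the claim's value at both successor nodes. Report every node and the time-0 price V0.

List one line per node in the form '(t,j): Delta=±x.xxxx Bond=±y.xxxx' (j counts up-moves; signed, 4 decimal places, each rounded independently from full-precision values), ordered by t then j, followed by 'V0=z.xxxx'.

(0,0): Delta=0.1426 Bond=-8.3059
V0=3.2413

The replicating-portfolio and risk-neutral prices coincide; use p* = (1.14−0.82)/(1.35−0.82) = 0.6038 for the latter.
Terminal payoffs: V(1,0)=0.0000, V(1,1)=6.1200
Node (0,0) S=81.0000: V=(p*·6.1200+(1−p*)·0.0000)/1.14=3.2413; Δ=(6.1200−0.0000)/(109.3500−66.4200)=0.1426; B=V−Δ·S=-8.3059
Root portfolio cost Δ·81+B reproduces V0=3.2413.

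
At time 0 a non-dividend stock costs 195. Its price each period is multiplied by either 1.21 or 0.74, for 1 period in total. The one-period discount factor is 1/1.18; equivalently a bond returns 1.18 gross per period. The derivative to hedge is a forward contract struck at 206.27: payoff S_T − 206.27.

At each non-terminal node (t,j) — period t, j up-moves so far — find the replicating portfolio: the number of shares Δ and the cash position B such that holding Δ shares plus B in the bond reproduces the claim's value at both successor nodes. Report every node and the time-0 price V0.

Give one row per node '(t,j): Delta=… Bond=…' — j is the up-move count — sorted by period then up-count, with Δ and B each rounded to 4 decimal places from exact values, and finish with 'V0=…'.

Since d<R<u, set p* = (R−d)/(u−d) = 0.9362; price each node as the discounted p*-expectation of its children.
At expiry t=1: V(1,0)=-61.9700, V(1,1)=29.6800
Node (0,0) S=195.0000: V=(p*·29.6800+(1−p*)·-61.9700)/1.18=20.1949; Δ=(29.6800−-61.9700)/(235.9500−144.3000)=1.0000; B=V−Δ·S=-174.8051
Each (Δ,B) replicates both successor values, so the strategy is self-financing and V0 is arbitrage-free.

(0,0): Delta=1.0000 Bond=-174.8051
V0=20.1949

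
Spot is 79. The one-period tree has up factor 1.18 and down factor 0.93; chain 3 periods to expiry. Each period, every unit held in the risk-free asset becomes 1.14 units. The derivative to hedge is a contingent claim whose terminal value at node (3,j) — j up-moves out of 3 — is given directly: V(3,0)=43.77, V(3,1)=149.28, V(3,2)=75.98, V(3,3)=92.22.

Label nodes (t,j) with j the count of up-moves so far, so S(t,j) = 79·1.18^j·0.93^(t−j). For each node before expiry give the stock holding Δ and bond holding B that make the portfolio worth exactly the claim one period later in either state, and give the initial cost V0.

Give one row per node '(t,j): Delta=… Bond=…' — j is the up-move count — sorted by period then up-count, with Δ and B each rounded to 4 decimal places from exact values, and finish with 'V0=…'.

(0,0): Delta=-0.2160 Bond=77.9447
(1,0): Delta=-2.1343 Bond=229.7989
(1,1): Delta=0.0720 Bond=62.0109
(2,0): Delta=6.1768 Bond=-305.9011
(2,1): Delta=-3.3820 Bond=370.1368
(2,2): Delta=0.5905 Bond=13.6554
V0=60.8840

Risk-neutral probability p* = (R−d)/(u−d) = (1.14−0.93)/(1.18−0.93) = 0.8400.
At expiry t=3: V(3,0)=43.7700, V(3,1)=149.2800, V(3,2)=75.9800, V(3,3)=92.2200
Node (2,0) S=68.3271: V=(p*·149.2800+(1−p*)·43.7700)/1.14=116.1389; Δ=(149.2800−43.7700)/(80.6260−63.5442)=6.1768; B=V−Δ·S=-305.9011
Node (2,1) S=86.6946: V=(p*·75.9800+(1−p*)·149.2800)/1.14=76.9368; Δ=(75.9800−149.2800)/(102.2996−80.6260)=-3.3820; B=V−Δ·S=370.1368
Node (2,2) S=109.9996: V=(p*·92.2200+(1−p*)·75.9800)/1.14=78.6154; Δ=(92.2200−75.9800)/(129.7995−102.2996)=0.5905; B=V−Δ·S=13.6554
Node (1,0) S=73.4700: V=(p*·76.9368+(1−p*)·116.1389)/1.14=72.9905; Δ=(76.9368−116.1389)/(86.6946−68.3271)=-2.1343; B=V−Δ·S=229.7989
Node (1,1) S=93.2200: V=(p*·78.6154+(1−p*)·76.9368)/1.14=68.7253; Δ=(78.6154−76.9368)/(109.9996−86.6946)=0.0720; B=V−Δ·S=62.0109
Node (0,0) S=79.0000: V=(p*·68.7253+(1−p*)·72.9905)/1.14=60.8840; Δ=(68.7253−72.9905)/(93.2200−73.4700)=-0.2160; B=V−Δ·S=77.9447
Check: Δ(0,0)·S0 + B(0,0) = 60.8840 = V0.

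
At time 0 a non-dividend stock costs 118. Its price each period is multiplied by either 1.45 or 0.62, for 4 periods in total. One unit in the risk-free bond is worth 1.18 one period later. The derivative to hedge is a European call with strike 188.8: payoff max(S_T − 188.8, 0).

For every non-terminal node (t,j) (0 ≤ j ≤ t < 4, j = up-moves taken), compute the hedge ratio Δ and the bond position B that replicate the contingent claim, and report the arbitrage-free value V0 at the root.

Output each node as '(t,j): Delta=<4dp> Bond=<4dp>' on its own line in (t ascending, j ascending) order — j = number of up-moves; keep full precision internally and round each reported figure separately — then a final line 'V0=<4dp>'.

Risk-neutral probability p* = (R−d)/(u−d) = (1.18−0.62)/(1.45−0.62) = 0.6747.
Terminal payoffs: V(4,0)=0.0000, V(4,1)=0.0000, V(4,2)=0.0000, V(4,3)=34.2374, V(4,4)=332.8197
(3,0): S=28.1227. Δ = (V_up−V_dn)/(S_up−S_dn) = (0.0000−0.0000)/(40.7779−17.4361) = 0.0000. V = [p*·0.0000 + (1−p*)·0.0000]/1.18 = 0.0000. B = V − Δ·S = 0.0000.
(3,1): S=65.7708. Δ = (V_up−V_dn)/(S_up−S_dn) = (0.0000−0.0000)/(95.3677−40.7779) = 0.0000. V = [p*·0.0000 + (1−p*)·0.0000]/1.18 = 0.0000. B = V − Δ·S = 0.0000.
(3,2): S=153.8189. Δ = (V_up−V_dn)/(S_up−S_dn) = (34.2374−0.0000)/(223.0374−95.3677) = 0.2682. V = [p*·34.2374 + (1−p*)·0.0000]/1.18 = 19.5762. B = V − Δ·S = -21.6737.
(3,3): S=359.7378. Δ = (V_up−V_dn)/(S_up−S_dn) = (332.8197−34.2374)/(521.6197−223.0374) = 1.0000. V = [p*·332.8197 + (1−p*)·34.2374]/1.18 = 199.7377. B = V − Δ·S = -160.0000.
(2,0): S=45.3592. Δ = (V_up−V_dn)/(S_up−S_dn) = (0.0000−0.0000)/(65.7708−28.1227) = 0.0000. V = [p*·0.0000 + (1−p*)·0.0000]/1.18 = 0.0000. B = V − Δ·S = 0.0000.
(2,1): S=106.0820. Δ = (V_up−V_dn)/(S_up−S_dn) = (19.5762−0.0000)/(153.8189−65.7708) = 0.2223. V = [p*·19.5762 + (1−p*)·0.0000]/1.18 = 11.1933. B = V − Δ·S = -12.3925.
(2,2): S=248.0950. Δ = (V_up−V_dn)/(S_up−S_dn) = (199.7377−19.5762)/(359.7378−153.8189) = 0.8749. V = [p*·199.7377 + (1−p*)·19.5762]/1.18 = 119.6025. B = V − Δ·S = -97.4596.
(1,0): S=73.1600. Δ = (V_up−V_dn)/(S_up−S_dn) = (11.1933−0.0000)/(106.0820−45.3592) = 0.1843. V = [p*·11.1933 + (1−p*)·0.0000]/1.18 = 6.4001. B = V − Δ·S = -7.0858.
(1,1): S=171.1000. Δ = (V_up−V_dn)/(S_up−S_dn) = (119.6025−11.1933)/(248.0950−106.0820) = 0.7634. V = [p*·119.6025 + (1−p*)·11.1933]/1.18 = 71.4719. B = V − Δ·S = -59.1417.
(0,0): S=118.0000. Δ = (V_up−V_dn)/(S_up−S_dn) = (71.4719−6.4001)/(171.1000−73.1600) = 0.6644. V = [p*·71.4719 + (1−p*)·6.4001]/1.18 = 42.6305. B = V − Δ·S = -35.7693.
Check: Δ(0,0)·S0 + B(0,0) = 42.6305 = V0.

(0,0): Delta=0.6644 Bond=-35.7693
(1,0): Delta=0.1843 Bond=-7.0858
(1,1): Delta=0.7634 Bond=-59.1417
(2,0): Delta=0.0000 Bond=0.0000
(2,1): Delta=0.2223 Bond=-12.3925
(2,2): Delta=0.8749 Bond=-97.4596
(3,0): Delta=0.0000 Bond=0.0000
(3,1): Delta=0.0000 Bond=0.0000
(3,2): Delta=0.2682 Bond=-21.6737
(3,3): Delta=1.0000 Bond=-160.0000
V0=42.6305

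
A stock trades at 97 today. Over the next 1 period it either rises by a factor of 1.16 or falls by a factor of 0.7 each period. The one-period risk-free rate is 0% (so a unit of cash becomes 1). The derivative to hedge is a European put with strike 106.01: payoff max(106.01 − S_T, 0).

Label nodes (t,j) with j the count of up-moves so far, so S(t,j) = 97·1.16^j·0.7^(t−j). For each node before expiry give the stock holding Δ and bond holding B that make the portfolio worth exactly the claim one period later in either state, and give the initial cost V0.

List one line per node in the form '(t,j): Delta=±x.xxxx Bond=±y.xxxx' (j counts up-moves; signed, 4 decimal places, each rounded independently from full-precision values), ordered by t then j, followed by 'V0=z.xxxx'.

(0,0): Delta=-0.8541 Bond=96.1035
V0=13.2557

No-arbitrage ⇒ martingale measure with p* = (R−d)/(u−d) = 0.6522.
Terminal values V(1,·): V(1,0)=38.1100, V(1,1)=0.0000
(0,0): S=97.0000. Δ = (V_up−V_dn)/(S_up−S_dn) = (0.0000−38.1100)/(112.5200−67.9000) = -0.8541. V = [p*·0.0000 + (1−p*)·38.1100]/1 = 13.2557. B = V − Δ·S = 96.1035.
Root portfolio cost Δ·97+B reproduces V0=13.2557.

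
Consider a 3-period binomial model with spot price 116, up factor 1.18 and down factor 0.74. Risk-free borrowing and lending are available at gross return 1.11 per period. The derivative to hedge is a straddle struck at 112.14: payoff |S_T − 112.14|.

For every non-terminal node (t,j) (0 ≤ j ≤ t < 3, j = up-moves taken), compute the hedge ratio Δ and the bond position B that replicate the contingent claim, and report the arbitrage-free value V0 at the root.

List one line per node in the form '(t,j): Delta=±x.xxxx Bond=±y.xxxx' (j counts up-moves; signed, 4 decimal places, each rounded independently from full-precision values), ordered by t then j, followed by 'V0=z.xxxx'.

Risk-neutral probability p* = (R−d)/(u−d) = (1.11−0.74)/(1.18−0.74) = 0.8409.
Payoff layer (t=3): V(3,0)=65.1340, V(3,1)=37.1845, V(3,2)=7.3836, V(3,3)=78.4517
  t=2,j=0: stock 63.5216 → up 74.9555 (V=37.1845), down 47.0060 (V=65.1340). Price 37.5054; hedge Δ=-1.0000, bond B=101.0270.
  t=2,j=1: stock 101.2912 → up 119.5236 (V=7.3836), down 74.9555 (V=37.1845). Price 10.9231; hedge Δ=-0.6687, bond B=78.6524.
  t=2,j=2: stock 161.5184 → up 190.5917 (V=78.4517), down 119.5236 (V=7.3836). Price 60.4914; hedge Δ=1.0000, bond B=-101.0270.
  t=1,j=0: stock 85.8400 → up 101.2912 (V=10.9231), down 63.5216 (V=37.5054). Price 13.6506; hedge Δ=-0.7038, bond B=74.0649.
  t=1,j=1: stock 136.8800 → up 161.5184 (V=60.4914), down 101.2912 (V=10.9231). Price 47.3924; hedge Δ=0.8230, bond B=-65.2628.
  t=0,j=0: stock 116.0000 → up 136.8800 (V=47.3924), down 85.8400 (V=13.6506). Price 37.8598; hedge Δ=0.6611, bond B=-38.8261.
Root portfolio cost Δ·116+B reproduces V0=37.8598.

(0,0): Delta=0.6611 Bond=-38.8261
(1,0): Delta=-0.7038 Bond=74.0649
(1,1): Delta=0.8230 Bond=-65.2628
(2,0): Delta=-1.0000 Bond=101.0270
(2,1): Delta=-0.6687 Bond=78.6524
(2,2): Delta=1.0000 Bond=-101.0270
V0=37.8598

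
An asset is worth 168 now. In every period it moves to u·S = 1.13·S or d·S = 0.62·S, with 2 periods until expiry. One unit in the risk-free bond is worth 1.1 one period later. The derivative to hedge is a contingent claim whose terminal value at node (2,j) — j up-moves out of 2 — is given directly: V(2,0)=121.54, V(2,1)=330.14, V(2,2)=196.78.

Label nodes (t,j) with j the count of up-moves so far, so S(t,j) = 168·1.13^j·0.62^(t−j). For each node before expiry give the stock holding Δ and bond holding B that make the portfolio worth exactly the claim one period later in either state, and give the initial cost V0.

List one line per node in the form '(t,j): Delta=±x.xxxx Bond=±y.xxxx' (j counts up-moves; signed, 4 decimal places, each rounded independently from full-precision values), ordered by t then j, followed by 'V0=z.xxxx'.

Since d<R<u, set p* = (R−d)/(u−d) = 0.9412; price each node as the discounted p*-expectation of its children.
Terminal payoffs: V(2,0)=121.5400, V(2,1)=330.1400, V(2,2)=196.7800
Node (1,0) S=104.1600: V=(p*·330.1400+(1−p*)·121.5400)/1.1=288.9722; Δ=(330.1400−121.5400)/(117.7008−64.5792)=3.9268; B=V−Δ·S=-120.0474
Node (1,1) S=189.8400: V=(p*·196.7800+(1−p*)·330.1400)/1.1=186.0225; Δ=(196.7800−330.1400)/(214.5192−117.7008)=-1.3774; B=V−Δ·S=447.5127
Node (0,0) S=168.0000: V=(p*·186.0225+(1−p*)·288.9722)/1.1=174.6167; Δ=(186.0225−288.9722)/(189.8400−104.1600)=-1.2016; B=V−Δ·S=376.4789
Root portfolio cost Δ·168+B reproduces V0=174.6167.

(0,0): Delta=-1.2016 Bond=376.4789
(1,0): Delta=3.9268 Bond=-120.0474
(1,1): Delta=-1.3774 Bond=447.5127
V0=174.6167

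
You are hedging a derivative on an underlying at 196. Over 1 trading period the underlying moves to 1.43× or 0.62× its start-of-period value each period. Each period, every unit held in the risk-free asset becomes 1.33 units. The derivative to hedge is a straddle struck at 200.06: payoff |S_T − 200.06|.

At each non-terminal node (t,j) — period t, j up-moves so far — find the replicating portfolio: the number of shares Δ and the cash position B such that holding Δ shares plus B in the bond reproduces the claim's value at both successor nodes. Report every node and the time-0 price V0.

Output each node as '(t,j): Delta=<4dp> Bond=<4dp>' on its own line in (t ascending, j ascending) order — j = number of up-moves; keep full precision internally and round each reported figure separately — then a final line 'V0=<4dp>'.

No-arbitrage ⇒ martingale measure with p* = (R−d)/(u−d) = 0.8765.
Terminal values V(1,·): V(1,0)=78.5400, V(1,1)=80.2200
(0,0): S=196.0000. Δ = (V_up−V_dn)/(S_up−S_dn) = (80.2200−78.5400)/(280.2800−121.5200) = 0.0106. V = [p*·80.2200 + (1−p*)·78.5400]/1.33 = 60.1598. B = V − Δ·S = 58.0858.
Each (Δ,B) replicates both successor values, so the strategy is self-financing and V0 is arbitrage-free.

(0,0): Delta=0.0106 Bond=58.0858
V0=60.1598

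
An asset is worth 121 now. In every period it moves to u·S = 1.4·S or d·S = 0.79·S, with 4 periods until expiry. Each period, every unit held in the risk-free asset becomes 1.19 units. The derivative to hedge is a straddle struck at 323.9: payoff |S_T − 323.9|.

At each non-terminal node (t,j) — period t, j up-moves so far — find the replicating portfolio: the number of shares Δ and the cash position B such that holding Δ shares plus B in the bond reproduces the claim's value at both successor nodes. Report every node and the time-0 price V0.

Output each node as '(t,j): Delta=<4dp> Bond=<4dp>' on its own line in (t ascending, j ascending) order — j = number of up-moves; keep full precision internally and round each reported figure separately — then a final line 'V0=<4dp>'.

(0,0): Delta=-0.3610 Bond=110.1920
(1,0): Delta=-1.0000 Bond=192.2074
(1,1): Delta=-0.1717 Bond=99.0620
(2,0): Delta=-1.0000 Bond=228.7268
(2,1): Delta=-1.0000 Bond=228.7268
(2,2): Delta=0.0736 Bond=59.6912
(3,0): Delta=-1.0000 Bond=272.1849
(3,1): Delta=-1.0000 Bond=272.1849
(3,2): Delta=-1.0000 Bond=272.1849
(3,3): Delta=0.3917 Bond=-34.5724
V0=66.5071

Since d<R<u, set p* = (R−d)/(u−d) = 0.6557; price each node as the discounted p*-expectation of its children.
Terminal values V(4,·): V(4,0)=276.7704, V(4,1)=240.3792, V(4,2)=175.8884, V(4,3)=61.6010, V(4,4)=140.9336
Node (3,0) S=59.6577: V=(p*·240.3792+(1−p*)·276.7704)/1.19=212.5272; Δ=(240.3792−276.7704)/(83.5208−47.1296)=-1.0000; B=V−Δ·S=272.1849
Node (3,1) S=105.7225: V=(p*·175.8884+(1−p*)·240.3792)/1.19=166.4623; Δ=(175.8884−240.3792)/(148.0116−83.5208)=-1.0000; B=V−Δ·S=272.1849
Node (3,2) S=187.3564: V=(p*·61.6010+(1−p*)·175.8884)/1.19=84.8285; Δ=(61.6010−175.8884)/(262.2990−148.0116)=-1.0000; B=V−Δ·S=272.1849
Node (3,3) S=332.0240: V=(p*·140.9336+(1−p*)·61.6010)/1.19=95.4810; Δ=(140.9336−61.6010)/(464.8336−262.2990)=0.3917; B=V−Δ·S=-34.5724
Node (2,0) S=75.5161: V=(p*·166.4623+(1−p*)·212.5272)/1.19=153.2107; Δ=(166.4623−212.5272)/(105.7225−59.6577)=-1.0000; B=V−Δ·S=228.7268
Node (2,1) S=133.8260: V=(p*·84.8285+(1−p*)·166.4623)/1.19=94.9008; Δ=(84.8285−166.4623)/(187.3564−105.7225)=-1.0000; B=V−Δ·S=228.7268
Node (2,2) S=237.1600: V=(p*·95.4810+(1−p*)·84.8285)/1.19=77.1544; Δ=(95.4810−84.8285)/(332.0240−187.3564)=0.0736; B=V−Δ·S=59.6912
Node (1,0) S=95.5900: V=(p*·94.9008+(1−p*)·153.2107)/1.19=96.6174; Δ=(94.9008−153.2107)/(133.8260−75.5161)=-1.0000; B=V−Δ·S=192.2074
Node (1,1) S=169.4000: V=(p*·77.1544+(1−p*)·94.9008)/1.19=69.9696; Δ=(77.1544−94.9008)/(237.1600−133.8260)=-0.1717; B=V−Δ·S=99.0620
Node (0,0) S=121.0000: V=(p*·69.9696+(1−p*)·96.6174)/1.19=66.5071; Δ=(69.9696−96.6174)/(169.4000−95.5900)=-0.3610; B=V−Δ·S=110.1920
Check: Δ(0,0)·S0 + B(0,0) = 66.5071 = V0.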